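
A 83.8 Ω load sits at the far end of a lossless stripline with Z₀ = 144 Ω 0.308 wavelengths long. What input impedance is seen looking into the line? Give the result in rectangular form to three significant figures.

Z_in ≈ 198 − j75 Ω

βl = 2π × 0.308 = 111°
tan(βl) = tan(111°) = -2.62
Z_in = Z_0·(Z_L + jZ_0·tanβl)/(Z_0 + jZ_L·tanβl)
     = 144·(83.8 − j377)/(144 − j220)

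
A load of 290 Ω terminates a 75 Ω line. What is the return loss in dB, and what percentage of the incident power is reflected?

Γ = (290 − 75)/(290 + 75) = 0.589
RL = −20·log₁₀(0.589) = 4.6 dB
P_refl/P_inc = |Γ|² = 0.347

RL ≈ 4.6 dB; 34.7% of incident power reflected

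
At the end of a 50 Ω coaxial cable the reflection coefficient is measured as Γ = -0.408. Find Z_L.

Z_L ≈ 21 Ω

Z_L = Z_0·(1 + Γ)/(1 − Γ) = 50·(0.592)/(1.41)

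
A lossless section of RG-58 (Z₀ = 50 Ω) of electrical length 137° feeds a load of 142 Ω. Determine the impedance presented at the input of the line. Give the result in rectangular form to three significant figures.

Z_in ≈ 33.1 + j41.1 Ω

tan(βl) = tan(137°) = -0.933
Z_in = Z_0·(Z_L + jZ_0·tanβl)/(Z_0 + jZ_L·tanβl)
     = 50·(142 − j46.6)/(50 − j132)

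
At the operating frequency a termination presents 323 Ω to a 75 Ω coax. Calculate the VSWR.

Γ = (323 − 75)/(323 + 75) = 0.623
VSWR = (1 + 0.623)/(1 − 0.623)

VSWR ≈ 4.31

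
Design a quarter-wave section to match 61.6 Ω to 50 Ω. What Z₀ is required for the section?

Z_qwt = √(Z_0·R_L) = √(50 × 61.6) = √3080

Z_qwt ≈ 55.5 Ω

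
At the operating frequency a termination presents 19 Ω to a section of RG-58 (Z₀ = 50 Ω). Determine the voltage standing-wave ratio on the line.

Γ = (19 − 50)/(19 + 50) = -0.449
VSWR = (1 + 0.449)/(1 − 0.449)

VSWR ≈ 2.63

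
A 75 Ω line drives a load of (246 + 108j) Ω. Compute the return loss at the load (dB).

RL ≈ 4.48 dB

Γ = (171 + j108)/(321 + j108), |Γ| = 0.597
RL = −20·log₁₀|Γ| = −20·log₁₀(0.597)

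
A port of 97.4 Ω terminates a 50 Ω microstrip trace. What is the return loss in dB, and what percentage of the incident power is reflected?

RL ≈ 9.85 dB; 10.3% of incident power reflected

Γ = (97.4 − 50)/(97.4 + 50) = 0.322
RL = −20·log₁₀(0.322) = 9.85 dB
P_refl/P_inc = |Γ|² = 0.103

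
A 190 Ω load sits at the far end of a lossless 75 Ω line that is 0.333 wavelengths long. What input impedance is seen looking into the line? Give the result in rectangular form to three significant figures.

βl = 2π × 0.333 = 120°
tan(βl) = tan(120°) = -1.74
Z_in = Z_0·(Z_L + jZ_0·tanβl)/(Z_0 + jZ_L·tanβl)
     = 75·(190 − j131)/(75 − j331)

Z_in ≈ 37.5 + j34.6 Ω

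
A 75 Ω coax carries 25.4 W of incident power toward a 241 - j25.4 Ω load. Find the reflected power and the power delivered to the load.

P_reflected ≈ 7.13 W; P_delivered ≈ 18.3 W

|Γ| = |(166 − j25.4)/(316 − j25.4)| = 0.53
|Γ|² = 0.281
P_refl = |Γ|²·P_inc = 7.13 W, P_del = (1 − |Γ|²)·P_inc = 18.3 W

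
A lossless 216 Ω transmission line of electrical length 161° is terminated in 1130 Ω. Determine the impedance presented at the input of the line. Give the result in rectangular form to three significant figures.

tan(βl) = tan(161°) = -0.344
Z_in = Z_0·(Z_L + jZ_0·tanβl)/(Z_0 + jZ_L·tanβl)
     = 216·(1130 − j74.4)/(216 − j389)

Z_in ≈ 298 + j462 Ω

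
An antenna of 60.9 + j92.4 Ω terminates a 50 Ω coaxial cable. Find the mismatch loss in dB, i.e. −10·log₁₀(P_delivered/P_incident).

mismatch loss ≈ 2.33 dB

Γ = (10.9 + j92.4)/(110.9 + j92.4), |Γ| = 0.645
|Γ|² = 0.415, so P_del/P_inc = 1 − |Γ|² = 0.585
ML = −10·log₁₀(1 − |Γ|²)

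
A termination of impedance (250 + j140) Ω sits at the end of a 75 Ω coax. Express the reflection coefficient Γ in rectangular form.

Γ ≈ 0.611 + j0.168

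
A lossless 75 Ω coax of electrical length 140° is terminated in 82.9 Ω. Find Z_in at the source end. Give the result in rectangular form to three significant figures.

Z_in ≈ 75.9 + j7.5 Ω

tan(βl) = tan(140°) = -0.839
Z_in = Z_0·(Z_L + jZ_0·tanβl)/(Z_0 + jZ_L·tanβl)
     = 75·(82.9 − j62.9)/(75 − j69.6)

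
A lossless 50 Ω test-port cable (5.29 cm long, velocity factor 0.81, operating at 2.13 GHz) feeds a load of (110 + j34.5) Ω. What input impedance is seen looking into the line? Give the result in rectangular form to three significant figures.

Z_in ≈ 72.1 + j51.5 Ω

λ = v/f = 0.81·c / 2.13 GHz = 0.114 m
βl = 2π·l/λ = 2π × 0.464 = 167°
tan(βl) = tan(167°) = -0.232
Z_in = Z_0·(Z_L + jZ_0·tanβl)/(Z_0 + jZ_L·tanβl)
     = 50·(110 + j22.9)/(58 − j25.5)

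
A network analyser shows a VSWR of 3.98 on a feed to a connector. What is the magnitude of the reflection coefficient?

|Γ| = (S − 1)/(S + 1) = (3.98 − 1)/(3.98 + 1) = 2.98/4.98

|Γ| ≈ 0.598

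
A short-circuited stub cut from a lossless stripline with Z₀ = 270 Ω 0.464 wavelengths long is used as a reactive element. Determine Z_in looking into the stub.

βl = 2π × 0.464 = 167°
tan(βl) = -0.23
For a short-circuited stub, Z_in = jZ_0·tan(βl)

Z_in ≈ −j62.1 Ω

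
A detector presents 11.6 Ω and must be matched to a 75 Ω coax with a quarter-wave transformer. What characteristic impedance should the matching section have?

Z_qwt ≈ 29.5 Ω

Z_qwt = √(Z_0·R_L) = √(75 × 11.6) = √870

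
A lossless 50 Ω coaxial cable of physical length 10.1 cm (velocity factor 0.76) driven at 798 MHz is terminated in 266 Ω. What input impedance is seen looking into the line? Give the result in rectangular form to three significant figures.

Z_in ≈ 14.5 + j36 Ω

λ = v/f = 0.76·c / 798 MHz = 0.286 m
βl = 2π·l/λ = 2π × 0.354 = 127°
tan(βl) = tan(127°) = -1.31
Z_in = Z_0·(Z_L + jZ_0·tanβl)/(Z_0 + jZ_L·tanβl)
     = 50·(266 − j65.7)/(50 − j350)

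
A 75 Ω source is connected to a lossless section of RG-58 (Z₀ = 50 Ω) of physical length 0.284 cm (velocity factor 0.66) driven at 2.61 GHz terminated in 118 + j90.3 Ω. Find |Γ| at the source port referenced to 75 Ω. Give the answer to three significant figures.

λ = v/f = 0.66·c / 2.61 GHz = 0.0759 m
βl = 2π·l/λ = 2π × 0.0374 = 13.5°
tan(βl) = 0.24
Z_in = Z_0·(Z_L + jZ_0·tanβl)/(Z_0 + jZ_L·tanβl) = 194 − j13.6 Ω
Γ_s = (Z_in − Z_s)/(Z_in + Z_s) = (119 − j13.6)/(269 − j13.6), |Γ_s| = 0.446

|Γ| ≈ 0.446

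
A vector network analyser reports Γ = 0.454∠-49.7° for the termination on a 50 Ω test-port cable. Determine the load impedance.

Z_L ≈ 64.1 − j56 Ω

Z_L = Z_0·(1 + Γ)/(1 − Γ) = 50·(1.29 − j0.346)/(0.706 + j0.346)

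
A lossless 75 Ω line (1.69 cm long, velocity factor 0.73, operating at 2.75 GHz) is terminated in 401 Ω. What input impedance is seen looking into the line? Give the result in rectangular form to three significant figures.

λ = v/f = 0.73·c / 2.75 GHz = 0.0796 m
βl = 2π·l/λ = 2π × 0.212 = 76.4°
tan(βl) = tan(76.4°) = 4.13
Z_in = Z_0·(Z_L + jZ_0·tanβl)/(Z_0 + jZ_L·tanβl)
     = 75·(401 + j310)/(75 + j1660)

Z_in ≈ 14.8 − j17.5 Ω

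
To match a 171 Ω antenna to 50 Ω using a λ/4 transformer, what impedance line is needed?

Z_qwt ≈ 92.5 Ω

Z_qwt = √(Z_0·R_L) = √(50 × 171) = √8550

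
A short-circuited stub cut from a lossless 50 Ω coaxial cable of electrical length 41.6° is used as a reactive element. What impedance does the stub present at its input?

Z_in ≈ +j44.4 Ω

tan(βl) = 0.888
For a short-circuited stub, Z_in = jZ_0·tan(βl)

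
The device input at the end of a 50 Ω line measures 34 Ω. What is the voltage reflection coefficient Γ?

Γ = -0.19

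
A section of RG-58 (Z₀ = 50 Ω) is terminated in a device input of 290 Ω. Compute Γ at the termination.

Γ = 0.706

Γ = (Z_L − Z_0)/(Z_L + Z_0) = (290 − 50)/(290 + 50) = 240/340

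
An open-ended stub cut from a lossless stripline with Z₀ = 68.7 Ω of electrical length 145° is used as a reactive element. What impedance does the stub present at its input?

Z_in ≈ +j98.1 Ω

tan(βl) = -0.7
For an open-ended stub, Z_in = −jZ_0·cot(βl) = −jZ_0/tan(βl)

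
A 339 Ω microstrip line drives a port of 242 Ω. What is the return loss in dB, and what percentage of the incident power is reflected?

Γ = (242 − 339)/(242 + 339) = -0.167
RL = −20·log₁₀(0.167) = 15.5 dB
P_refl/P_inc = |Γ|² = 0.0279

RL ≈ 15.5 dB; 2.79% of incident power reflected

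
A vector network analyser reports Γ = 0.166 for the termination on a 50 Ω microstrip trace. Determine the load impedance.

Z_L = Z_0·(1 + Γ)/(1 − Γ) = 50·(1.17)/(0.834)

Z_L ≈ 69.9 Ω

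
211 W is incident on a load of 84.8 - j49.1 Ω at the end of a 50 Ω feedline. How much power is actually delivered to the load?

P_delivered ≈ 174 W

|Γ| = |(34.8 − j49.1)/(134.8 − j49.1)| = 0.419
|Γ|² = 0.176
P_refl = |Γ|²·P_inc = 37.1 W, P_del = (1 − |Γ|²)·P_inc = 174 W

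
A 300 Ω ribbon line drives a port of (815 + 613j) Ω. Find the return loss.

Γ = (515 + j613)/(1115 + j613), |Γ| = 0.629
RL = −20·log₁₀|Γ| = −20·log₁₀(0.629)

RL ≈ 4.02 dB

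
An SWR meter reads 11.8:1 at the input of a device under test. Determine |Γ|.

|Γ| ≈ 0.844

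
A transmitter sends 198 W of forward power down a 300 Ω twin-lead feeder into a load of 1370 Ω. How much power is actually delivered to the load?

Γ = (1370 − 300)/(1370 + 300) = 0.641
|Γ|² = 0.411
P_refl = |Γ|²·P_inc = 81.3 W, P_del = (1 − |Γ|²)·P_inc = 117 W

P_delivered ≈ 117 W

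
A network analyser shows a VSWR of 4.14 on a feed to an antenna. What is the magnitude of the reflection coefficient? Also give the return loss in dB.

|Γ| = (S − 1)/(S + 1) = (4.14 − 1)/(4.14 + 1) = 3.14/5.14
RL = −20·log₁₀|Γ| = −20·log₁₀(0.611)

|Γ| ≈ 0.611; return loss ≈ 4.28 dB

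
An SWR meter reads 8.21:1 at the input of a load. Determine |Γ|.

|Γ| ≈ 0.783

|Γ| = (S − 1)/(S + 1) = (8.21 − 1)/(8.21 + 1) = 7.21/9.21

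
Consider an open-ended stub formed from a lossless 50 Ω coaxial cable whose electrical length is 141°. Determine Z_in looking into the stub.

Z_in ≈ +j61.7 Ω

tan(βl) = -0.81
For an open-ended stub, Z_in = −jZ_0·cot(βl) = −jZ_0/tan(βl)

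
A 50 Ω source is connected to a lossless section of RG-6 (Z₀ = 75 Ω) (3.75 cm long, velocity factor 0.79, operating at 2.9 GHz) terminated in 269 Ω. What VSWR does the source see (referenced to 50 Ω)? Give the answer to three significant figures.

λ = v/f = 0.79·c / 2.9 GHz = 0.0817 m
βl = 2π·l/λ = 2π × 0.459 = 165°
tan(βl) = -0.264
Z_in = Z_0·(Z_L + jZ_0·tanβl)/(Z_0 + jZ_L·tanβl) = 152 + j124 Ω
Γ_s = (Z_in − Z_s)/(Z_in + Z_s) = (102 + j124)/(202 + j124), |Γ_s| = 0.677
VSWR = (1 + |Γ_s|)/(1 − |Γ_s|)

VSWR ≈ 5.19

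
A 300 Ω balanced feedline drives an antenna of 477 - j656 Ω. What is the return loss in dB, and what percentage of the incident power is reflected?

Γ = (177 − j656)/(777 − j656), |Γ| = 0.668
RL = −20·log₁₀(0.668) = 3.5 dB
P_refl/P_inc = |Γ|² = 0.446

RL ≈ 3.5 dB; 44.6% of incident power reflected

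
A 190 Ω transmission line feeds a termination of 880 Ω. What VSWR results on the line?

VSWR ≈ 4.63

Γ = (880 − 190)/(880 + 190) = 0.645
VSWR = (1 + 0.645)/(1 − 0.645)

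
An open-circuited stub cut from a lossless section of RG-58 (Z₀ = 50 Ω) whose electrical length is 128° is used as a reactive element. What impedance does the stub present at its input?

tan(βl) = -1.28
For an open-circuited stub, Z_in = −jZ_0·cot(βl) = −jZ_0/tan(βl)

Z_in ≈ +j39.1 Ω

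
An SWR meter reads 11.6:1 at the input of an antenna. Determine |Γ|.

|Γ| ≈ 0.841

|Γ| = (S − 1)/(S + 1) = (11.6 − 1)/(11.6 + 1) = 10.6/12.6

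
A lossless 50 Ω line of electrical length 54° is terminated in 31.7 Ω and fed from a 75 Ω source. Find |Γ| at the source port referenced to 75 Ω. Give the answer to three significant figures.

tan(βl) = 1.38
Z_in = Z_0·(Z_L + jZ_0·tanβl)/(Z_0 + jZ_L·tanβl) = 52.1 + j23.4 Ω
Γ_s = (Z_in − Z_s)/(Z_in + Z_s) = (-22.9 + j23.4)/(127 + j23.4), |Γ_s| = 0.253

|Γ| ≈ 0.253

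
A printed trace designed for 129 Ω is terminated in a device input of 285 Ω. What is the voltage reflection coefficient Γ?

Γ = (Z_L − Z_0)/(Z_L + Z_0) = (285 − 129)/(285 + 129) = 156/414

Γ = 0.377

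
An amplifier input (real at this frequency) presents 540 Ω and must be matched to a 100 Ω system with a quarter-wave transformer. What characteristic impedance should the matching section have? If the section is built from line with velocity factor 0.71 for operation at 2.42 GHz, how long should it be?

Z_qwt ≈ 232 Ω; length ≈ 2.2 cm

Z_qwt = √(Z_0·R_L) = √(100 × 540) = √54000
λ = 0.71·c/f = 0.088 m, so l = λ/4 = 0.022 m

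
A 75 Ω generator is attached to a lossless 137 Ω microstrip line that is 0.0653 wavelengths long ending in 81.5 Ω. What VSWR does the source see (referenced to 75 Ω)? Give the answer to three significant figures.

VSWR ≈ 1.6

βl = 2π × 0.0653 = 23.5°
tan(βl) = 0.435
Z_in = Z_0·(Z_L + jZ_0·tanβl)/(Z_0 + jZ_L·tanβl) = 90.8 + j36.1 Ω
Γ_s = (Z_in − Z_s)/(Z_in + Z_s) = (15.8 + j36.1)/(166 + j36.1), |Γ_s| = 0.232
VSWR = (1 + |Γ_s|)/(1 − |Γ_s|)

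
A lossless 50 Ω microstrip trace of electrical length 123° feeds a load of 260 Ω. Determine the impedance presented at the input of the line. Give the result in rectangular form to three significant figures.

Z_in ≈ 13.5 + j30.8 Ω

tan(βl) = tan(123°) = -1.54
Z_in = Z_0·(Z_L + jZ_0·tanβl)/(Z_0 + jZ_L·tanβl)
     = 50·(260 − j77)/(50 − j400)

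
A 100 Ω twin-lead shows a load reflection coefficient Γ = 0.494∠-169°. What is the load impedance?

Z_L = Z_0·(1 + Γ)/(1 − Γ) = 100·(0.515 − j0.0943)/(1.48 + j0.0943)

Z_L ≈ 34.1 − j8.52 Ω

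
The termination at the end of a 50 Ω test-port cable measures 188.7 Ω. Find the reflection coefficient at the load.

Γ = 0.581

Γ = (Z_L − Z_0)/(Z_L + Z_0) = (188.7 − 50)/(188.7 + 50) = 138.7/238.7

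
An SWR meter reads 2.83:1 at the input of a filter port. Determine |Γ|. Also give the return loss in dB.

|Γ| ≈ 0.478; return loss ≈ 6.41 dB

|Γ| = (S − 1)/(S + 1) = (2.83 − 1)/(2.83 + 1) = 1.83/3.83
RL = −20·log₁₀|Γ| = −20·log₁₀(0.478)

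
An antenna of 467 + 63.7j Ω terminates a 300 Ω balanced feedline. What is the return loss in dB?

Γ = (167 + j63.7)/(767 + j63.7), |Γ| = 0.232
RL = −20·log₁₀|Γ| = −20·log₁₀(0.232)

RL ≈ 12.7 dB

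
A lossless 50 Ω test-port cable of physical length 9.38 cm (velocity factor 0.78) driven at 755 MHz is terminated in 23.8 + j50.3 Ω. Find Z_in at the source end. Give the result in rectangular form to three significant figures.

Z_in ≈ 13 − j19.7 Ω

λ = v/f = 0.78·c / 755 MHz = 0.31 m
βl = 2π·l/λ = 2π × 0.303 = 109°
tan(βl) = tan(109°) = -2.91
Z_in = Z_0·(Z_L + jZ_0·tanβl)/(Z_0 + jZ_L·tanβl)
     = 50·(23.8 − j95.3)/(196 − j69.3)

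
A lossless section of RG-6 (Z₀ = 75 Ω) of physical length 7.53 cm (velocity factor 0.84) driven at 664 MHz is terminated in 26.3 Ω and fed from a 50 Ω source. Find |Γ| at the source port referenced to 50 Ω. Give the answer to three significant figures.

λ = v/f = 0.84·c / 664 MHz = 0.38 m
βl = 2π·l/λ = 2π × 0.198 = 71.4°
tan(βl) = 2.98
Z_in = Z_0·(Z_L + jZ_0·tanβl)/(Z_0 + jZ_L·tanβl) = 124 + j93.7 Ω
Γ_s = (Z_in − Z_s)/(Z_in + Z_s) = (74.1 + j93.7)/(174 + j93.7), |Γ_s| = 0.604

|Γ| ≈ 0.604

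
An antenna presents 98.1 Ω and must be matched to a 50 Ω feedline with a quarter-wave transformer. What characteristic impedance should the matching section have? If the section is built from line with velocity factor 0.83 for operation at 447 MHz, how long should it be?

Z_qwt = √(Z_0·R_L) = √(50 × 98.1) = √4905
λ = 0.83·c/f = 0.557 m, so l = λ/4 = 0.139 m

Z_qwt ≈ 70 Ω; length ≈ 13.9 cm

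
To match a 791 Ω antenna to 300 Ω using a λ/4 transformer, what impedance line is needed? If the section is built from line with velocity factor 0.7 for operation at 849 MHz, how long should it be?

Z_qwt = √(Z_0·R_L) = √(300 × 791) = √237300
λ = 0.7·c/f = 0.247 m, so l = λ/4 = 0.0618 m

Z_qwt ≈ 487 Ω; length ≈ 6.18 cm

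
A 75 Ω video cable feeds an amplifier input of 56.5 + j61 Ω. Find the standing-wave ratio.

VSWR ≈ 2.57

Γ = (Z_L − Z_0)/(Z_L + Z_0) = (-18.5 + j61)/(131.5 + j61)
|Γ| = 63.7/145 = 0.44
VSWR = (1 + |Γ|)/(1 − |Γ|) = 1.44/0.56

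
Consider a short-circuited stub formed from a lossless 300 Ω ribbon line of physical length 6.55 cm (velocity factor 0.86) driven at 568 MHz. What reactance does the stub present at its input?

λ = v/f = 0.86·c / 568 MHz = 0.454 m
βl = 2π·l/λ = 2π × 0.144 = 51.9°
tan(βl) = 1.28
For a short-circuited stub, Z_in = jZ_0·tan(βl)

X_in ≈ 383 Ω (inductive)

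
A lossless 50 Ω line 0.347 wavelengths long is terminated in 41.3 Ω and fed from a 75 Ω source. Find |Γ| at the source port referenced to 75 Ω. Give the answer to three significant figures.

βl = 2π × 0.347 = 125°
tan(βl) = -1.43
Z_in = Z_0·(Z_L + jZ_0·tanβl)/(Z_0 + jZ_L·tanβl) = 52.5 − j9.48 Ω
Γ_s = (Z_in − Z_s)/(Z_in + Z_s) = (-22.5 − j9.48)/(128 − j9.48), |Γ_s| = 0.191

|Γ| ≈ 0.191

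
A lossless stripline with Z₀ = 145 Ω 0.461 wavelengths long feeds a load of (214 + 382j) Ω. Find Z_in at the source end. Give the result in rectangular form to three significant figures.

Z_in ≈ 78.7 + j226 Ω

βl = 2π × 0.461 = 166°
tan(βl) = tan(166°) = -0.25
Z_in = Z_0·(Z_L + jZ_0·tanβl)/(Z_0 + jZ_L·tanβl)
     = 145·(214 + j346)/(241 − j53.5)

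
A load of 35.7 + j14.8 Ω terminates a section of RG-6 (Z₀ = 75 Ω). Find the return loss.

RL ≈ 8.5 dB

Γ = (-39.3 + j14.8)/(110.7 + j14.8), |Γ| = 0.376
RL = −20·log₁₀|Γ| = −20·log₁₀(0.376)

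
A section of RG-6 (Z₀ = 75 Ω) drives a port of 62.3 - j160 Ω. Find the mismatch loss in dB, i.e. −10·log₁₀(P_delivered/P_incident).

mismatch loss ≈ 3.76 dB

Γ = (-12.7 − j160)/(137.3 − j160), |Γ| = 0.761
|Γ|² = 0.58, so P_del/P_inc = 1 − |Γ|² = 0.42
ML = −10·log₁₀(1 − |Γ|²)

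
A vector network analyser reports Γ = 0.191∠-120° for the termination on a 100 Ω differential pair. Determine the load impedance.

Z_L ≈ 78.5 − j27 Ω

Z_L = Z_0·(1 + Γ)/(1 − Γ) = 100·(0.905 − j0.165)/(1.1 + j0.165)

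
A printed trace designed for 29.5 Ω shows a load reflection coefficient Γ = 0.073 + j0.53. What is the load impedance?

Z_L = Z_0·(1 + Γ)/(1 − Γ) = 29.5·(1.07 + j0.53)/(0.927 − j0.53)

Z_L ≈ 18.5 + j27.4 Ω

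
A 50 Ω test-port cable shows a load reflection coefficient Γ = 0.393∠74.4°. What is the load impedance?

Z_L ≈ 44.8 + j40.1 Ω

Z_L = Z_0·(1 + Γ)/(1 − Γ) = 50·(1.11 + j0.379)/(0.894 − j0.379)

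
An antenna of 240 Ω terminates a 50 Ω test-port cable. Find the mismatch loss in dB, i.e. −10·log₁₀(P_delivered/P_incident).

mismatch loss ≈ 2.44 dB

Γ = (240 − 50)/(240 + 50) = 0.655
|Γ|² = 0.429, so P_del/P_inc = 1 − |Γ|² = 0.571
ML = −10·log₁₀(1 − |Γ|²)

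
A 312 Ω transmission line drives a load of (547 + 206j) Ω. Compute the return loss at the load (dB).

RL ≈ 9.03 dB

Γ = (235 + j206)/(859 + j206), |Γ| = 0.354
RL = −20·log₁₀|Γ| = −20·log₁₀(0.354)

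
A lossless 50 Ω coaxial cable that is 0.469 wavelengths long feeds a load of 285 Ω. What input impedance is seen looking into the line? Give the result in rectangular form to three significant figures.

βl = 2π × 0.469 = 169°
tan(βl) = tan(169°) = -0.197
Z_in = Z_0·(Z_L + jZ_0·tanβl)/(Z_0 + jZ_L·tanβl)
     = 50·(285 − j9.86)/(50 − j56.2)

Z_in ≈ 131 + j137 Ω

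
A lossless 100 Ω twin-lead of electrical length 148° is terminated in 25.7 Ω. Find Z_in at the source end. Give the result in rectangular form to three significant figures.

Z_in ≈ 34.8 − j56.9 Ω

tan(βl) = tan(148°) = -0.625
Z_in = Z_0·(Z_L + jZ_0·tanβl)/(Z_0 + jZ_L·tanβl)
     = 100·(25.7 − j62.5)/(100 − j16.1)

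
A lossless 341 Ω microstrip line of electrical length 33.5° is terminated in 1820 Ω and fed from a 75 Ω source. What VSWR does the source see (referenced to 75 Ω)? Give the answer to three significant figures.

VSWR ≈ 17.5

tan(βl) = 0.662
Z_in = Z_0·(Z_L + jZ_0·tanβl)/(Z_0 + jZ_L·tanβl) = 194 − j460 Ω
Γ_s = (Z_in − Z_s)/(Z_in + Z_s) = (119 − j460)/(269 − j460), |Γ_s| = 0.892
VSWR = (1 + |Γ_s|)/(1 − |Γ_s|)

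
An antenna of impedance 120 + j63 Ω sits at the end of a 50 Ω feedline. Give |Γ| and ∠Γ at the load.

Γ = (Z_L − Z_0)/(Z_L + Z_0) = (70 + j63)/(170 + j63)
|Γ| = 94.2/181 = 0.519

Γ ≈ 0.519 ∠ 21.7°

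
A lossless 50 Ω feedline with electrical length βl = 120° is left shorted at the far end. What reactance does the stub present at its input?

X_in ≈ -86.6 Ω (capacitive)

tan(βl) = -1.73
For a shorted stub, Z_in = jZ_0·tan(βl)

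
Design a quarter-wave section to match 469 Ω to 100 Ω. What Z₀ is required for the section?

Z_qwt ≈ 217 Ω

Z_qwt = √(Z_0·R_L) = √(100 × 469) = √46900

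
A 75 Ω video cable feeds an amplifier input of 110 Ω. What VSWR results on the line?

VSWR ≈ 1.47

For a purely resistive load, VSWR = R_L/Z_0 or Z_0/R_L (whichever > 1) = 110/75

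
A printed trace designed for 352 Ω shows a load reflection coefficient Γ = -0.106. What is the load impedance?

Z_L ≈ 285 Ω

Z_L = Z_0·(1 + Γ)/(1 − Γ) = 352·(0.894)/(1.11)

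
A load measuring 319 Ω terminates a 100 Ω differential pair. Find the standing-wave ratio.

VSWR ≈ 3.19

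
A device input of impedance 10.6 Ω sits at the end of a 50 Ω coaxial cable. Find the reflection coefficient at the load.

Γ = -0.65

Γ = (Z_L − Z_0)/(Z_L + Z_0) = (10.6 − 50)/(10.6 + 50) = -39.4/60.6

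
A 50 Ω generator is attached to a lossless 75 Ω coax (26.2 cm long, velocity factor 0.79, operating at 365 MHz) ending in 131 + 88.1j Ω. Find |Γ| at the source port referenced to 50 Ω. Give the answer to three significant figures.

λ = v/f = 0.79·c / 365 MHz = 0.649 m
βl = 2π·l/λ = 2π × 0.404 = 145°
tan(βl) = -0.693
Z_in = Z_0·(Z_L + jZ_0·tanβl)/(Z_0 + jZ_L·tanβl) = 40.8 + j47.1 Ω
Γ_s = (Z_in − Z_s)/(Z_in + Z_s) = (-9.24 + j47.1)/(90.8 + j47.1), |Γ_s| = 0.469

|Γ| ≈ 0.469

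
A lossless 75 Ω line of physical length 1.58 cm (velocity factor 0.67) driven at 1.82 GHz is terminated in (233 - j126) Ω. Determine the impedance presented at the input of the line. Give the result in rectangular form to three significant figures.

Z_in ≈ 24.1 − j40.4 Ω

λ = v/f = 0.67·c / 1.82 GHz = 0.11 m
βl = 2π·l/λ = 2π × 0.143 = 51.5°
tan(βl) = tan(51.5°) = 1.26
Z_in = Z_0·(Z_L + jZ_0·tanβl)/(Z_0 + jZ_L·tanβl)
     = 75·(233 − j31.7)/(233 + j293)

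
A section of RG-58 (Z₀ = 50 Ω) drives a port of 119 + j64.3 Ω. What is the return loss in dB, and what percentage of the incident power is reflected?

Γ = (69 + j64.3)/(169 + j64.3), |Γ| = 0.522
RL = −20·log₁₀(0.522) = 5.65 dB
P_refl/P_inc = |Γ|² = 0.272

RL ≈ 5.65 dB; 27.2% of incident power reflected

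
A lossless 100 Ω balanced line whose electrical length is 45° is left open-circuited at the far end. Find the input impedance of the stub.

tan(βl) = 1
For an open-circuited stub, Z_in = −jZ_0·cot(βl) = −jZ_0/tan(βl)

Z_in ≈ −j100 Ω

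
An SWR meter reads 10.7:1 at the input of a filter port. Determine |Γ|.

|Γ| ≈ 0.829

|Γ| = (S − 1)/(S + 1) = (10.7 − 1)/(10.7 + 1) = 9.7/11.7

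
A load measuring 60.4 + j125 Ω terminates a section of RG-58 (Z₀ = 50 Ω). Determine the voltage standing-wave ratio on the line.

Γ = (Z_L − Z_0)/(Z_L + Z_0) = (10.4 + j125)/(110.4 + j125)
|Γ| = 125/167 = 0.752
VSWR = (1 + |Γ|)/(1 − |Γ|) = 1.75/0.248

VSWR ≈ 7.07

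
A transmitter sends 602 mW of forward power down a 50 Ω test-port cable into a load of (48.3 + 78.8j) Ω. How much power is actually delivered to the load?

|Γ| = |(-1.7 + j78.8)/(98.3 + j78.8)| = 0.626
|Γ|² = 0.391
P_refl = |Γ|²·P_inc = 236 mW, P_del = (1 − |Γ|²)·P_inc = 366 mW

P_delivered ≈ 366 mW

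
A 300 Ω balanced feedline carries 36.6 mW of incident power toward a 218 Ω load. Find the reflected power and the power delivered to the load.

P_reflected ≈ 0.917 mW; P_delivered ≈ 35.7 mW

Γ = (218 − 300)/(218 + 300) = -0.158
|Γ|² = 0.0251
P_refl = |Γ|²·P_inc = 0.917 mW, P_del = (1 − |Γ|²)·P_inc = 35.7 mW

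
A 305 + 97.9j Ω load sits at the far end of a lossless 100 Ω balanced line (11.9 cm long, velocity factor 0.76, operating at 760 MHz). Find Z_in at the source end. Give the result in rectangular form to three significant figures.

λ = v/f = 0.76·c / 760 MHz = 0.3 m
βl = 2π·l/λ = 2π × 0.397 = 143°
tan(βl) = tan(143°) = -0.759
Z_in = Z_0·(Z_L + jZ_0·tanβl)/(Z_0 + jZ_L·tanβl)
     = 100·(305 + j22)/(174 − j232)

Z_in ≈ 57.2 + j88.6 Ω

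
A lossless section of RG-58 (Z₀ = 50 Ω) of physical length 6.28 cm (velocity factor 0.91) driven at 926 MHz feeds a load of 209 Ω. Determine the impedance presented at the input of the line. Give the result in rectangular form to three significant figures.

λ = v/f = 0.91·c / 926 MHz = 0.295 m
βl = 2π·l/λ = 2π × 0.213 = 76.7°
tan(βl) = tan(76.7°) = 4.23
Z_in = Z_0·(Z_L + jZ_0·tanβl)/(Z_0 + jZ_L·tanβl)
     = 50·(209 + j211)/(50 + j883)

Z_in ≈ 12.6 − j11.1 Ω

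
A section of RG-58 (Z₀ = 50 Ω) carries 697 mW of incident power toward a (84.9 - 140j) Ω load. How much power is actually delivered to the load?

|Γ| = |(34.9 − j140)/(134.9 − j140)| = 0.742
|Γ|² = 0.551
P_refl = |Γ|²·P_inc = 384 mW, P_del = (1 − |Γ|²)·P_inc = 313 mW

P_delivered ≈ 313 mW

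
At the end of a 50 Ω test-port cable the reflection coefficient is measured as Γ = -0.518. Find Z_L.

Z_L = Z_0·(1 + Γ)/(1 − Γ) = 50·(0.482)/(1.52)

Z_L ≈ 15.9 Ω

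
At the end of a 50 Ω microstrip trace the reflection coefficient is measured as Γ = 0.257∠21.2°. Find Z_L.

Z_L = Z_0·(1 + Γ)/(1 − Γ) = 50·(1.24 + j0.0929)/(0.76 − j0.0929)

Z_L ≈ 79.6 + j15.8 Ω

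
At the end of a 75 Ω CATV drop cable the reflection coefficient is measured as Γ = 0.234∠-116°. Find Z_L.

Z_L ≈ 56.3 − j25 Ω

Z_L = Z_0·(1 + Γ)/(1 − Γ) = 75·(0.897 − j0.21)/(1.1 + j0.21)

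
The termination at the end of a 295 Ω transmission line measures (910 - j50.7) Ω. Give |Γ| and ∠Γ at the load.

Γ = (Z_L − Z_0)/(Z_L + Z_0) = (615 − j50.7)/(1205 − j50.7)
|Γ| = 617/1210 = 0.512

Γ ≈ 0.512 ∠ -2.3°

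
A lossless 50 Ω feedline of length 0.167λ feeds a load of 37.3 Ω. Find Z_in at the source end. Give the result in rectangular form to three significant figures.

βl = 2π × 0.167 = 60.1°
tan(βl) = tan(60.1°) = 1.74
Z_in = Z_0·(Z_L + jZ_0·tanβl)/(Z_0 + jZ_L·tanβl)
     = 50·(37.3 + j87)/(50 + j64.9)

Z_in ≈ 56 + j14.4 Ω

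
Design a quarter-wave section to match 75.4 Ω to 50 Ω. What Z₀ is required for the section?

Z_qwt ≈ 61.4 Ω

Z_qwt = √(Z_0·R_L) = √(50 × 75.4) = √3770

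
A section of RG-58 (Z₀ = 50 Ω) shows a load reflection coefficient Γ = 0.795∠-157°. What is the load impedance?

Z_L ≈ 5.94 − j10 Ω

Z_L = Z_0·(1 + Γ)/(1 − Γ) = 50·(0.268 − j0.311)/(1.73 + j0.311)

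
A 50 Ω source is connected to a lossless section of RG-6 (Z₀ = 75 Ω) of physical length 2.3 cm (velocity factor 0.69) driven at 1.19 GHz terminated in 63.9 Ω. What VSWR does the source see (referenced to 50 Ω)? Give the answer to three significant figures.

VSWR ≈ 1.57

λ = v/f = 0.69·c / 1.19 GHz = 0.174 m
βl = 2π·l/λ = 2π × 0.132 = 47.6°
tan(βl) = 1.1
Z_in = Z_0·(Z_L + jZ_0·tanβl)/(Z_0 + jZ_L·tanβl) = 75.1 + j12 Ω
Γ_s = (Z_in − Z_s)/(Z_in + Z_s) = (25.1 + j12)/(125 + j12), |Γ_s| = 0.222
VSWR = (1 + |Γ_s|)/(1 − |Γ_s|)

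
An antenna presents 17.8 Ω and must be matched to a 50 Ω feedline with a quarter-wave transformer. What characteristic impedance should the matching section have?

Z_qwt = √(Z_0·R_L) = √(50 × 17.8) = √890

Z_qwt ≈ 29.8 Ω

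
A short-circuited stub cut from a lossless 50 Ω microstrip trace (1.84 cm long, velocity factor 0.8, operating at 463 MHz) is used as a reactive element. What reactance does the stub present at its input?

λ = v/f = 0.8·c / 463 MHz = 0.518 m
βl = 2π·l/λ = 2π × 0.0355 = 12.8°
tan(βl) = 0.227
For a short-circuited stub, Z_in = jZ_0·tan(βl)

X_in ≈ 11.3 Ω (inductive)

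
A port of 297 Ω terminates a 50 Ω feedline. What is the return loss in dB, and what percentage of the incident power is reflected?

RL ≈ 2.95 dB; 50.7% of incident power reflected

Γ = (297 − 50)/(297 + 50) = 0.712
RL = −20·log₁₀(0.712) = 2.95 dB
P_refl/P_inc = |Γ|² = 0.507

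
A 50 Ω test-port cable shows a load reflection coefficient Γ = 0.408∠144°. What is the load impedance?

Z_L ≈ 22.8 + j13.1 Ω

Z_L = Z_0·(1 + Γ)/(1 − Γ) = 50·(0.67 + j0.24)/(1.33 − j0.24)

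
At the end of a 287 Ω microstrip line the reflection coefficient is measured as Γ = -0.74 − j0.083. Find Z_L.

Z_L = Z_0·(1 + Γ)/(1 − Γ) = 287·(0.26 − j0.083)/(1.74 + j0.083)

Z_L ≈ 42.1 − j15.7 Ω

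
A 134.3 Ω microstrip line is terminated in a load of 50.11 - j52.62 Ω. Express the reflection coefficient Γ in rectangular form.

Γ ≈ -0.347 − j0.384

Γ = (Z_L − Z_0)/(Z_L + Z_0) = (-84.19 − j52.62)/(184.4 − j52.62)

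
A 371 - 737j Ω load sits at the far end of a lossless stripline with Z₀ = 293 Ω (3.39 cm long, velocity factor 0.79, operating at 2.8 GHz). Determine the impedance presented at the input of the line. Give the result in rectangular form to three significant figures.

λ = v/f = 0.79·c / 2.8 GHz = 0.0846 m
βl = 2π·l/λ = 2π × 0.401 = 144°
tan(βl) = tan(144°) = -0.722
Z_in = Z_0·(Z_L + jZ_0·tanβl)/(Z_0 + jZ_L·tanβl)
     = 293·(371 − j948)/(-239 − j268)

Z_in ≈ 376 + j742 Ω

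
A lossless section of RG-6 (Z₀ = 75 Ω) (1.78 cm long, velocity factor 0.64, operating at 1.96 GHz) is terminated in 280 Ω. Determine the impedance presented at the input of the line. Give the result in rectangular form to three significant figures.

λ = v/f = 0.64·c / 1.96 GHz = 0.098 m
βl = 2π·l/λ = 2π × 0.182 = 65.4°
tan(βl) = tan(65.4°) = 2.19
Z_in = Z_0·(Z_L + jZ_0·tanβl)/(Z_0 + jZ_L·tanβl)
     = 75·(280 + j164)/(75 + j612)

Z_in ≈ 23.9 − j31.4 Ω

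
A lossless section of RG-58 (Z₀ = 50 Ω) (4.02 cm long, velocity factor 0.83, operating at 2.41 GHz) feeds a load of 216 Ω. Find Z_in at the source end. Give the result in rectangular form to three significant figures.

λ = v/f = 0.83·c / 2.41 GHz = 0.103 m
βl = 2π·l/λ = 2π × 0.389 = 140°
tan(βl) = tan(140°) = -0.837
Z_in = Z_0·(Z_L + jZ_0·tanβl)/(Z_0 + jZ_L·tanβl)
     = 50·(216 − j41.9)/(50 − j181)

Z_in ≈ 26.1 + j52.5 Ω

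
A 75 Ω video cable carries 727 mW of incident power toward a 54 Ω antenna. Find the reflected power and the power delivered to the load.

Γ = (54 − 75)/(54 + 75) = -0.163
|Γ|² = 0.0265
P_refl = |Γ|²·P_inc = 19.3 mW, P_del = (1 − |Γ|²)·P_inc = 708 mW

P_reflected ≈ 19.3 mW; P_delivered ≈ 708 mW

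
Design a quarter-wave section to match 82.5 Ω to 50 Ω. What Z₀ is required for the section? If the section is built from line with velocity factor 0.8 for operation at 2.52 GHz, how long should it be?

Z_qwt = √(Z_0·R_L) = √(50 × 82.5) = √4125
λ = 0.8·c/f = 0.0952 m, so l = λ/4 = 0.0238 m

Z_qwt ≈ 64.2 Ω; length ≈ 2.38 cm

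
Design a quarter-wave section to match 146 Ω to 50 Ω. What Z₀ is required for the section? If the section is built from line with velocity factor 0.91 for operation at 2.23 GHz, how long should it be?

Z_qwt ≈ 85.4 Ω; length ≈ 3.06 cm

Z_qwt = √(Z_0·R_L) = √(50 × 146) = √7300
λ = 0.91·c/f = 0.122 m, so l = λ/4 = 0.0306 m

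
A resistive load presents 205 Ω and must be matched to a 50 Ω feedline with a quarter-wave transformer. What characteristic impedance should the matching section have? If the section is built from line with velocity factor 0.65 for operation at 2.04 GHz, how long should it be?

Z_qwt ≈ 101 Ω; length ≈ 2.39 cm

Z_qwt = √(Z_0·R_L) = √(50 × 205) = √10250
λ = 0.65·c/f = 0.0956 m, so l = λ/4 = 0.0239 m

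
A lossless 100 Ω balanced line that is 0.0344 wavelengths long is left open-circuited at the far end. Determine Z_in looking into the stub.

βl = 2π × 0.0344 = 12.4°
tan(βl) = 0.22
For an open-circuited stub, Z_in = −jZ_0·cot(βl) = −jZ_0/tan(βl)

Z_in ≈ −j455 Ω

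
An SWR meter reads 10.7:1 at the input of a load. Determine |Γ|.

|Γ| ≈ 0.829

|Γ| = (S − 1)/(S + 1) = (10.7 − 1)/(10.7 + 1) = 9.7/11.7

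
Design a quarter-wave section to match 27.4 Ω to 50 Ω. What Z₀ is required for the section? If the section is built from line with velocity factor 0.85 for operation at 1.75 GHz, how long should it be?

Z_qwt = √(Z_0·R_L) = √(50 × 27.4) = √1370
λ = 0.85·c/f = 0.146 m, so l = λ/4 = 0.0364 m

Z_qwt ≈ 37 Ω; length ≈ 3.64 cm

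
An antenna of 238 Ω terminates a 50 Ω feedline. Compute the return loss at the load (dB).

RL ≈ 3.7 dB

Γ = (238 − 50)/(238 + 50) = 0.653
RL = −20·log₁₀|Γ| = −20·log₁₀(0.653)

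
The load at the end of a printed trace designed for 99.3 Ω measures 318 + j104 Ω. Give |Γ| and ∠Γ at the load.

Γ = (Z_L − Z_0)/(Z_L + Z_0) = (218.7 + j104)/(417.3 + j104)
|Γ| = 242/430 = 0.563

Γ ≈ 0.563 ∠ 11.4°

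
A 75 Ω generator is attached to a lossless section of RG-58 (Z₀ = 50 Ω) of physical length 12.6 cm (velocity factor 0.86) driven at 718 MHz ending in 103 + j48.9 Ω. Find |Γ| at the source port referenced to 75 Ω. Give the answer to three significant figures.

λ = v/f = 0.86·c / 718 MHz = 0.359 m
βl = 2π·l/λ = 2π × 0.351 = 126°
tan(βl) = -1.36
Z_in = Z_0·(Z_L + jZ_0·tanβl)/(Z_0 + jZ_L·tanβl) = 22.1 + j18.3 Ω
Γ_s = (Z_in − Z_s)/(Z_in + Z_s) = (-52.9 + j18.3)/(97.1 + j18.3), |Γ_s| = 0.567

|Γ| ≈ 0.567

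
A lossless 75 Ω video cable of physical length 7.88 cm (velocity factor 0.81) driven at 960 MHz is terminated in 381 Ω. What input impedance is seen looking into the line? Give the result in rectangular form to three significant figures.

Z_in ≈ 17.1 + j29 Ω

λ = v/f = 0.81·c / 960 MHz = 0.253 m
βl = 2π·l/λ = 2π × 0.311 = 112°
tan(βl) = tan(112°) = -2.47
Z_in = Z_0·(Z_L + jZ_0·tanβl)/(Z_0 + jZ_L·tanβl)
     = 75·(381 − j185)/(75 − j940)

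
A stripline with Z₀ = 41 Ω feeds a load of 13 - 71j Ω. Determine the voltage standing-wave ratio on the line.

Γ = (Z_L − Z_0)/(Z_L + Z_0) = (-28 − j71)/(54 − j71)
|Γ| = 76.3/89.2 = 0.856
VSWR = (1 + |Γ|)/(1 − |Γ|) = 1.86/0.144

VSWR ≈ 12.9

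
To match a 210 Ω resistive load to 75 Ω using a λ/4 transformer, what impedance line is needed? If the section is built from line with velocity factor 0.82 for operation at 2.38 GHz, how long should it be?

Z_qwt = √(Z_0·R_L) = √(75 × 210) = √15750
λ = 0.82·c/f = 0.103 m, so l = λ/4 = 0.0258 m

Z_qwt ≈ 125 Ω; length ≈ 2.58 cm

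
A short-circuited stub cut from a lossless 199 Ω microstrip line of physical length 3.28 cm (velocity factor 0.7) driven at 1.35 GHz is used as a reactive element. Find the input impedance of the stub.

λ = v/f = 0.7·c / 1.35 GHz = 0.156 m
βl = 2π·l/λ = 2π × 0.211 = 75.9°
tan(βl) = 3.98
For a short-circuited stub, Z_in = jZ_0·tan(βl)

Z_in ≈ +j793 Ω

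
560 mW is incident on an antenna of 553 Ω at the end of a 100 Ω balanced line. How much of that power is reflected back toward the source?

P_reflected ≈ 269 mW

Γ = (553 − 100)/(553 + 100) = 0.694
|Γ|² = 0.481
P_refl = |Γ|²·P_inc = 269 mW, P_del = (1 − |Γ|²)·P_inc = 291 mW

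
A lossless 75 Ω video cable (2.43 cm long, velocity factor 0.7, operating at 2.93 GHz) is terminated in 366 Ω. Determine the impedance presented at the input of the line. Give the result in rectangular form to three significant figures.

Z_in ≈ 21 + j44.3 Ω

λ = v/f = 0.7·c / 2.93 GHz = 0.0717 m
βl = 2π·l/λ = 2π × 0.339 = 122°
tan(βl) = tan(122°) = -1.6
Z_in = Z_0·(Z_L + jZ_0·tanβl)/(Z_0 + jZ_L·tanβl)
     = 75·(366 − j120)/(75 − j584)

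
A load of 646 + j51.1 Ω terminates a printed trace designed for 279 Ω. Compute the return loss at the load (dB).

RL ≈ 7.96 dB

Γ = (367 + j51.1)/(925 + j51.1), |Γ| = 0.4
RL = −20·log₁₀|Γ| = −20·log₁₀(0.4)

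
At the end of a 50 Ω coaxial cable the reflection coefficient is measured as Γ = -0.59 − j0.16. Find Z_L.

Z_L ≈ 12.3 − j6.27 Ω

Z_L = Z_0·(1 + Γ)/(1 − Γ) = 50·(0.41 − j0.16)/(1.59 + j0.16)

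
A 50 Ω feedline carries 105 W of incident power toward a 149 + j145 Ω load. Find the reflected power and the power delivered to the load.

|Γ| = |(99 + j145)/(199 + j145)| = 0.713
|Γ|² = 0.508
P_refl = |Γ|²·P_inc = 53.4 W, P_del = (1 − |Γ|²)·P_inc = 51.6 W

P_reflected ≈ 53.4 W; P_delivered ≈ 51.6 W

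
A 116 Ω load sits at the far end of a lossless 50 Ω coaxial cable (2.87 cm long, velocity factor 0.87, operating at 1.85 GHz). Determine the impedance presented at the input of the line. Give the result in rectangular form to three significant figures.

Z_in ≈ 23.1 − j12.1 Ω

λ = v/f = 0.87·c / 1.85 GHz = 0.141 m
βl = 2π·l/λ = 2π × 0.203 = 73.2°
tan(βl) = tan(73.2°) = 3.32
Z_in = Z_0·(Z_L + jZ_0·tanβl)/(Z_0 + jZ_L·tanβl)
     = 50·(116 + j166)/(50 + j385)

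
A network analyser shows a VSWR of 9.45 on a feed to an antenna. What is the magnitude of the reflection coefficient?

|Γ| = (S − 1)/(S + 1) = (9.45 − 1)/(9.45 + 1) = 8.45/10.4

|Γ| ≈ 0.809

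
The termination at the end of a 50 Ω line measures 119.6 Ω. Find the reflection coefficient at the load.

Γ = (Z_L − Z_0)/(Z_L + Z_0) = (119.6 − 50)/(119.6 + 50) = 69.6/169.6

Γ = 0.41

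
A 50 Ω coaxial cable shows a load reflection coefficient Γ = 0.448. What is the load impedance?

Z_L = Z_0·(1 + Γ)/(1 − Γ) = 50·(1.45)/(0.552)

Z_L ≈ 131 Ω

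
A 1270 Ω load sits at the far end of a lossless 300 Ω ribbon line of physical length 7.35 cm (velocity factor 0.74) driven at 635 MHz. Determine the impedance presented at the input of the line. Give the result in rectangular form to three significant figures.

Z_in ≈ 75.2 − j72 Ω

λ = v/f = 0.74·c / 635 MHz = 0.35 m
βl = 2π·l/λ = 2π × 0.21 = 75.7°
tan(βl) = tan(75.7°) = 3.92
Z_in = Z_0·(Z_L + jZ_0·tanβl)/(Z_0 + jZ_L·tanβl)
     = 300·(1270 + j1180)/(300 + j4980)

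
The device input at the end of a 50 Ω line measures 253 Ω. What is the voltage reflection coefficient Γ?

Γ = (Z_L − Z_0)/(Z_L + Z_0) = (253 − 50)/(253 + 50) = 203/303

Γ = 0.67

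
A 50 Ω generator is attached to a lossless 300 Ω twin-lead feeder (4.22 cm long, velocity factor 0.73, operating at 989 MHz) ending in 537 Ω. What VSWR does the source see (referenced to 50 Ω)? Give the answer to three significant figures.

λ = v/f = 0.73·c / 989 MHz = 0.221 m
βl = 2π·l/λ = 2π × 0.191 = 68.6°
tan(βl) = 2.55
Z_in = Z_0·(Z_L + jZ_0·tanβl)/(Z_0 + jZ_L·tanβl) = 184 − j77.2 Ω
Γ_s = (Z_in − Z_s)/(Z_in + Z_s) = (134 − j77.2)/(234 − j77.2), |Γ_s| = 0.628
VSWR = (1 + |Γ_s|)/(1 − |Γ_s|)

VSWR ≈ 4.38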